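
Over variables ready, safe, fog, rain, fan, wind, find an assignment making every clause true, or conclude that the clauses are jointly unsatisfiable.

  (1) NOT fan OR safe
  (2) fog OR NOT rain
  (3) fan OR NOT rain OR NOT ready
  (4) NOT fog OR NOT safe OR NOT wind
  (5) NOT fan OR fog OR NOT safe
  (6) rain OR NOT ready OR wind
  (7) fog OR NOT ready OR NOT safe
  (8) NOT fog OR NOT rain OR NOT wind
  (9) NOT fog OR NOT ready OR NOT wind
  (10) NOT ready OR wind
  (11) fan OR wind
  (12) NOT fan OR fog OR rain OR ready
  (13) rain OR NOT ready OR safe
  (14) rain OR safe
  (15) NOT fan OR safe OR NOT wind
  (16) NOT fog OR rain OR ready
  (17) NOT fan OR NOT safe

ready=F; safe=T; fog=F; rain=F; fan=F; wind=T

Try ready = True:
  (NOT ready OR wind) forces wind = True.
  (NOT fog OR NOT ready OR NOT wind) forces fog = False.
  (fog OR NOT rain) forces rain = False.
  (fog OR NOT ready OR NOT safe) forces safe = False.
  clause (rain OR NOT ready OR safe) is falsified — backtrack.
So ready = False.
Set safe = True.
  then (NOT fan OR NOT safe) forces fan = False.
  then (fan OR wind) forces wind = True.
  then (NOT fog OR NOT safe OR NOT wind) forces fog = False.
  then (fog OR NOT rain) forces rain = False.
All clauses satisfied.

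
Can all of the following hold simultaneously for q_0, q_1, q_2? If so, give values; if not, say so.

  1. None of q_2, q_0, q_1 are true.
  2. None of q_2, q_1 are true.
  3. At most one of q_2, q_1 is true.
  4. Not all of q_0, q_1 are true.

q_0: False; q_1: False; q_2: False

  (1) {q_2, q_0, q_1}: 0 true — none ✓
  (2) {q_2, q_1}: 0 true — none ✓
  (3) {q_2, q_1}: 0 true — at most one ✓
  (4) {q_0, q_1}: 0/2 true — not all ✓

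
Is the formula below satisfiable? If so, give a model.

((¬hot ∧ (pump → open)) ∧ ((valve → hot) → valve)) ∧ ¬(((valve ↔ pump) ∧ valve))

pump: False, valve: True, hot: False, open: True

  (¬hot ∧ (pump → open)) ∧ ((valve → hot) → valve) = True
    ¬hot ∧ (pump → open) = True
      ¬hot = True
      pump → open = True
    (valve → hot) → valve = True
      valve → hot = False
  ¬(((valve ↔ pump) ∧ valve)) = True
    (valve ↔ pump) ∧ valve = False
      valve ↔ pump = False
Both conjuncts True, so the formula holds.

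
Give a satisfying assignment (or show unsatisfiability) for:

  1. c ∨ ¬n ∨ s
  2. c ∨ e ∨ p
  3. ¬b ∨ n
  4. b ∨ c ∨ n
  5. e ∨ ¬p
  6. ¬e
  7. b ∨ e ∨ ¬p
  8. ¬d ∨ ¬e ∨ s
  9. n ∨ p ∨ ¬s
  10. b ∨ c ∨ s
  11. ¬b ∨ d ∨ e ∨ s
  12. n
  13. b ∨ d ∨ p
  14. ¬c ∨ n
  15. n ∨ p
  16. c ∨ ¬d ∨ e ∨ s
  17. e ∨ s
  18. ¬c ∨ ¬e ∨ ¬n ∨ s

p=F; d=T; s=T; b=F; c=T; e=F; n=T

Unit clause (¬e) forces e = False.
Unit clause (n) forces n = True.
In (e ∨ s) only s is left, so s = True.
In (e ∨ ¬p) only ¬p is left, so p = False.
In (c ∨ e ∨ p) only c is left, so c = True.
Set d = True.
Set b = False.
All clauses satisfied.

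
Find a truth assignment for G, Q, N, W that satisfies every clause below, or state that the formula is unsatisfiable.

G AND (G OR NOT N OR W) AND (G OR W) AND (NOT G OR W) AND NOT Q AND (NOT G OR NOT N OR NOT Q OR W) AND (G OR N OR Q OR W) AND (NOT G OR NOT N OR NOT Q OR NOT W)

G = True, Q = False, N = True, W = True

Unit clause (G) forces G = True.
In (NOT G OR W) only W is left, so W = True.
Unit clause (NOT Q) forces Q = False.
Set N = True.
All clauses satisfied.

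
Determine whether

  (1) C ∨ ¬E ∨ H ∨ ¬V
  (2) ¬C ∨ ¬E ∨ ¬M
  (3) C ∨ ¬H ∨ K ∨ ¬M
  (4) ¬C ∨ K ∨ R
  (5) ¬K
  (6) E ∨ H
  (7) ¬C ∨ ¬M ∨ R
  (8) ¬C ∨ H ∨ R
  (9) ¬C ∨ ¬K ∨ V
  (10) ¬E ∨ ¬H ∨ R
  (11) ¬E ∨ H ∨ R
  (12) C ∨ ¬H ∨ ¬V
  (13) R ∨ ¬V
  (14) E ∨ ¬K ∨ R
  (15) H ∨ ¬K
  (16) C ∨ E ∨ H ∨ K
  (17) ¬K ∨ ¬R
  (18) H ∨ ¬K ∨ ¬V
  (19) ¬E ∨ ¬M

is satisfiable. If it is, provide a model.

K=F, R=T, E=F, H=T, C=T, M=T, V=F

Unit clause (¬K) forces K = False.
Set R = True.
Set E = False.
  then (E ∨ H) forces H = True.
Set C = True.
Set M = True.
Set V = False.
All clauses satisfied.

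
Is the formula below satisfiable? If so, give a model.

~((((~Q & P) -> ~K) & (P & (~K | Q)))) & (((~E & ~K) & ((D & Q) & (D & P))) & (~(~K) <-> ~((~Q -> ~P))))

Case Q = True: the formula simplifies to ~P & (((~E & ~K) & (D & (D & P))) & ~K).
  P = True: the conjunct ~P is False.
  P = False: the conjunct P is False.
Case Q = False: the conjunct Q is False.
Both cases fail — unsatisfiable.

Unsatisfiable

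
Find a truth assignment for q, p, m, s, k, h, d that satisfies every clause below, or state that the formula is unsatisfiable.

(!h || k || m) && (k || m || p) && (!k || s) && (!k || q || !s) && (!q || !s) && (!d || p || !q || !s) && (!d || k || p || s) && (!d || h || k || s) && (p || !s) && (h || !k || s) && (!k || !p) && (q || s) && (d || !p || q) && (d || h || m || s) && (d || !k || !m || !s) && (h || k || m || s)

q: True; p: False; m: True; s: False; k: False; h: False; d: False

Set q = True.
  then (!q || !s) forces s = False.
  then (!k || s) forces k = False.
Set p = False.
  then (k || m || p) forces m = True.
  then (!d || k || p || s) forces d = False.
Set h = False.
All clauses satisfied.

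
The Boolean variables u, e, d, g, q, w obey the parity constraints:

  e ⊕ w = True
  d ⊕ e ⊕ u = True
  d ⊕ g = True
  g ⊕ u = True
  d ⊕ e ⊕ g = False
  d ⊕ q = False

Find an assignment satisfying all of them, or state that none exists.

u = True, e = True, d = True, g = False, q = True, w = False

e ⊕ w = T ⊕ F = True ✓
d ⊕ e ⊕ u = T ⊕ T ⊕ T = True ✓
d ⊕ g = T ⊕ F = True ✓
g ⊕ u = F ⊕ T = True ✓
d ⊕ e ⊕ g = T ⊕ T ⊕ F = False ✓
d ⊕ q = T ⊕ T = False ✓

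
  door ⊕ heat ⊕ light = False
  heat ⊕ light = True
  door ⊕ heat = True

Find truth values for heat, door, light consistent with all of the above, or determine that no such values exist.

heat = False, door = True, light = True

door ⊕ heat ⊕ light = T ⊕ F ⊕ T = False ✓
heat ⊕ light = F ⊕ T = True ✓
door ⊕ heat = T ⊕ F = True ✓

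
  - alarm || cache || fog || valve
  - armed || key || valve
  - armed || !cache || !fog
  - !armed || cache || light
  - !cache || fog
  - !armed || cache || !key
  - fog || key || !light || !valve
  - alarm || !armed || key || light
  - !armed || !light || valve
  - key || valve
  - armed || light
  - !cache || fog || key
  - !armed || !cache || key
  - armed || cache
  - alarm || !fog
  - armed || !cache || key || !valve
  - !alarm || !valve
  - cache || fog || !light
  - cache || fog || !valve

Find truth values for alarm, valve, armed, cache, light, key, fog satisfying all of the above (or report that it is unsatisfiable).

Set alarm = True.
  then (!alarm || !valve) forces valve = False.
  then (key || valve) forces key = True.
Try armed = False:
  (armed || light) forces light = True.
  (armed || cache) forces cache = True.
  (armed || !cache || !fog) forces fog = False.
  clause (!cache || fog) is falsified — backtrack.
So armed = True.
  then (!armed || cache || !key) forces cache = True.
  then (!armed || !light || valve) forces light = False.
  then (!cache || fog) forces fog = True.
All clauses satisfied.

alarm = True, valve = False, armed = True, cache = True, light = False, key = True, fog = True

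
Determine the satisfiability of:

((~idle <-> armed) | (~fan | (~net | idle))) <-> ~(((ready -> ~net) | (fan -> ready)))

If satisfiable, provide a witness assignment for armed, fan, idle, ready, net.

armed = False; fan = True; idle = False; ready = True; net = True

  ((~idle <-> armed) | (~fan | (~net | idle))) <-> ~(((ready -> ~net) | (fan -> ready))) = True
    (~idle <-> armed) | (~fan | (~net | idle)) = False
      ~idle <-> armed = False
        ~idle = True
      ~fan | (~net | idle) = False
        ~fan = False
        ~net | idle = False
          ~net = False
    ~(((ready -> ~net) | (fan -> ready))) = False
      (ready -> ~net) | (fan -> ready) = True
        ready -> ~net = False
          ~net = False
        fan -> ready = True
The formula evaluates to True.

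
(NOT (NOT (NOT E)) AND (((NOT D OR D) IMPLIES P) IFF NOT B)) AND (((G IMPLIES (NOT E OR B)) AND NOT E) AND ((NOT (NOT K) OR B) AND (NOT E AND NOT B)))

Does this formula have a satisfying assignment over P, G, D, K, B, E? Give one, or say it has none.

P = True, G = True, D = False, K = True, B = False, E = False

  NOT (NOT (NOT E)) AND (((NOT D OR D) IMPLIES P) IFF NOT B) = True
    NOT (NOT (NOT E)) = True
      NOT (NOT E) = False
        NOT E = True
    ((NOT D OR D) IMPLIES P) IFF NOT B = True
      (NOT D OR D) IMPLIES P = True
        NOT D OR D = True
          NOT D = True
      NOT B = True
  ((G IMPLIES (NOT E OR B)) AND NOT E) AND ((NOT (NOT K) OR B) AND (NOT E AND NOT B)) = True
    (G IMPLIES (NOT E OR B)) AND NOT E = True
      G IMPLIES (NOT E OR B) = True
        NOT E OR B = True
          NOT E = True
      NOT E = True
    (NOT (NOT K) OR B) AND (NOT E AND NOT B) = True
      NOT (NOT K) OR B = True
        NOT (NOT K) = True
          NOT K = False
      NOT E AND NOT B = True
        NOT E = True
        NOT B = True
Both conjuncts True, so the formula holds.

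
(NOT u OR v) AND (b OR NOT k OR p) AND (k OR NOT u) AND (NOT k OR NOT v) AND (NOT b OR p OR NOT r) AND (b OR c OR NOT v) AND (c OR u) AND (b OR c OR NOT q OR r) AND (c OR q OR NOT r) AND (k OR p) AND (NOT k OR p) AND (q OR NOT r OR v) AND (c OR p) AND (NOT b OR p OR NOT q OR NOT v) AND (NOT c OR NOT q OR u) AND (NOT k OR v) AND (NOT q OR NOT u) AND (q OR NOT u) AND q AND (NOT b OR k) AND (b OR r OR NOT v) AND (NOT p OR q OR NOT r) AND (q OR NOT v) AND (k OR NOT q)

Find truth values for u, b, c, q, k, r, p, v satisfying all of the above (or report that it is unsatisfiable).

The formula is unsatisfiable.

Case q = True:
  (NOT q OR NOT u) forces u = False.
  (c OR u) forces c = True.
  Clause (NOT c OR NOT q OR u) is falsified — contradiction.
Case q = False:
  Clause (q) is falsified — contradiction.
Both cases fail, so the formula is unsatisfiable.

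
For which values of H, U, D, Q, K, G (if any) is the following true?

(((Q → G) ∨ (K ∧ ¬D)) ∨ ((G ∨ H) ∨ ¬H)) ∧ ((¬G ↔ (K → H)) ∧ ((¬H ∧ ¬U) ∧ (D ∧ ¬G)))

H = False, U = False, D = True, Q = True, K = False, G = False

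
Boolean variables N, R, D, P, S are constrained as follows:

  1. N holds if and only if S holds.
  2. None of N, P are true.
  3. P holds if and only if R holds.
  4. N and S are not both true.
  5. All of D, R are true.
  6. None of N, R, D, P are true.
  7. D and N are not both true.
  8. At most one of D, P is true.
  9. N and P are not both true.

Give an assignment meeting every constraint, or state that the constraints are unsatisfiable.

No satisfying assignment exists.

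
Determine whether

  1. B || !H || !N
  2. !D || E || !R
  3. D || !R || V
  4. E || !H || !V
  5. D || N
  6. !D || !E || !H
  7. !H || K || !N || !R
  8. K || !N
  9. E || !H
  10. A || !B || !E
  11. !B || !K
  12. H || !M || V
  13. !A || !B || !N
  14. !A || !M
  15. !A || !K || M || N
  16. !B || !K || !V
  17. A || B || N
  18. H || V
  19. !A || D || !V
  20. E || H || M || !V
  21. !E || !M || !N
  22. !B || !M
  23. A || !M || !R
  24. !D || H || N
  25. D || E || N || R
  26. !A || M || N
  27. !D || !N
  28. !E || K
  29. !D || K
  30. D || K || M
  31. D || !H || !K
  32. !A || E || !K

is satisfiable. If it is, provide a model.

N: True, R: False, K: True, V: True, E: True, D: False, H: False, B: False, A: False, M: False

Try N = False:
  (D || N) forces D = True.
  (!D || H || N) forces H = True.
  (!D || !E || !H) forces E = False.
  clause (E || !H) is falsified — backtrack.
So N = True.
  then (K || !N) forces K = True.
  then (!B || !K) forces B = False.
  then (!D || !N) forces D = False.
  then (D || !H || !K) forces H = False.
  then (H || V) forces V = True.
  then (!A || D || !V) forces A = False.
Set R = False.
Set E = True.
  then (!E || !M || !N) forces M = False.
All clauses satisfied.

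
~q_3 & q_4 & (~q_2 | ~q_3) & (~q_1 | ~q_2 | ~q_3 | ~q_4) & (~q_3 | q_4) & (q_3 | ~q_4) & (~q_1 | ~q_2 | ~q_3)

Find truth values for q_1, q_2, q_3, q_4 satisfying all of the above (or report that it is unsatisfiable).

The formula is unsatisfiable.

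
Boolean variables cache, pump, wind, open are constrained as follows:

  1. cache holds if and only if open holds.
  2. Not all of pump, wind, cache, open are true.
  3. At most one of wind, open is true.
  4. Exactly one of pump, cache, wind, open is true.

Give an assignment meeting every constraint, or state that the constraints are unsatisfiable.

cache: False; pump: False; wind: True; open: False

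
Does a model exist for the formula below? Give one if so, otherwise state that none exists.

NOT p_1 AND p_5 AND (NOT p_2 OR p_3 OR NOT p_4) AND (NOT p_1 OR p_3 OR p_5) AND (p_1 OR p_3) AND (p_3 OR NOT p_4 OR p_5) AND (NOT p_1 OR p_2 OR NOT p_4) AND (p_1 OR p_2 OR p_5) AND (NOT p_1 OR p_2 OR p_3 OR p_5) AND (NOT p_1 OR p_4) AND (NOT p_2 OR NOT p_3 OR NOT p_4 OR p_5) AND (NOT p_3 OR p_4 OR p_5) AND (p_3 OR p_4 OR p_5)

p_1 = False, p_2 = True, p_3 = True, p_4 = False, p_5 = True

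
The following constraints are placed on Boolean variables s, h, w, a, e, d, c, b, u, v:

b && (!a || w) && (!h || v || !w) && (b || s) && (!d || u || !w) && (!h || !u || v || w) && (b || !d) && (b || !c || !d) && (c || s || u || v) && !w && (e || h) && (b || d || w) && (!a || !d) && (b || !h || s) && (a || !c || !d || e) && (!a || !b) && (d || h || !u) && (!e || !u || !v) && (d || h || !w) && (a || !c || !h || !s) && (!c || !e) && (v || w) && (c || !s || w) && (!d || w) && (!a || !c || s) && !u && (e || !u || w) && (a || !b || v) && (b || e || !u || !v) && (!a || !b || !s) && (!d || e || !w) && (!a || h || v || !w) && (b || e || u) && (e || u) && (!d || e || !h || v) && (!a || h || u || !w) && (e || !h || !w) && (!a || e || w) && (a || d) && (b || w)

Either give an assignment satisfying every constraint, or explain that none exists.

No satisfying assignment exists.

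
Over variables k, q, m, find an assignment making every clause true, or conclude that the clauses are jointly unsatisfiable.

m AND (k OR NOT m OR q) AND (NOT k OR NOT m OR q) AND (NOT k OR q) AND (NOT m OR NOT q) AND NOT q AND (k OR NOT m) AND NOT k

Case k = True:
  Clause (NOT k) is falsified — contradiction.
Case k = False:
  (m) forces m = True.
  Clause (k OR NOT m) is falsified — contradiction.
Both cases fail, so the formula is unsatisfiable.

UNSATISFIABLE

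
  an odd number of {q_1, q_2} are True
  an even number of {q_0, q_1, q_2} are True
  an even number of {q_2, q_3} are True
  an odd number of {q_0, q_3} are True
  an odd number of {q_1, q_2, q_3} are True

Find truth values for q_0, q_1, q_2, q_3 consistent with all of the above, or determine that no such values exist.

q_0: True, q_1: True, q_2: False, q_3: False

{q_1, q_2}: 1 true → odd ✓
{q_0, q_1, q_2}: 2 true → even ✓
{q_2, q_3}: 0 true → even ✓
{q_0, q_3}: 1 true → odd ✓
{q_1, q_2, q_3}: 1 true → odd ✓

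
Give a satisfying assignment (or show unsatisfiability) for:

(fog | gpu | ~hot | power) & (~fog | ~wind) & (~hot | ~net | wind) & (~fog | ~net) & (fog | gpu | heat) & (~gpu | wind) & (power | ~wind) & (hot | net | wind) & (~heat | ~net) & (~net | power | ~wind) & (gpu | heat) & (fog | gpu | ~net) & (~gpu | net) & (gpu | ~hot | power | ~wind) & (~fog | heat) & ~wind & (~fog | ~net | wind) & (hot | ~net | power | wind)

hot=T, wind=F, gpu=F, fog=F, power=T, net=F, heat=T

Unit clause (~wind) forces wind = False.
In (~gpu | wind) only ~gpu is left, so gpu = False.
In (gpu | heat) only heat is left, so heat = True.
In (~heat | ~net) only ~net is left, so net = False.
In (hot | net | wind) only hot is left, so hot = True.
Set fog = False.
  then (fog | gpu | ~hot | power) forces power = True.
All clauses satisfied.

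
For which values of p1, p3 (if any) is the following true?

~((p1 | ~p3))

p1=F, p3=T

  ~((p1 | ~p3)) = True
    p1 | ~p3 = False
      ~p3 = False
The formula evaluates to True.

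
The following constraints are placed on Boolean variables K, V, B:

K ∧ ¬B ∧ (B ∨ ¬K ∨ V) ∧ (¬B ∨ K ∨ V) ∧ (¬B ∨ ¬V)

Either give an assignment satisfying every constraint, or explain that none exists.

K: True, V: True, B: False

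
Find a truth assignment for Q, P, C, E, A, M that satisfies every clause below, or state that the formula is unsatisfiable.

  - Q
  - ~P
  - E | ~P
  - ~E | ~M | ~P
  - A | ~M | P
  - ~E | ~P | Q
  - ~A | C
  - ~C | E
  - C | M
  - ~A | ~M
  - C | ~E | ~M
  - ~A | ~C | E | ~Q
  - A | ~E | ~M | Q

Q=T, P=F, C=T, E=T, A=F, M=F

Unit clause (Q) forces Q = True.
Unit clause (~P) forces P = False.
Set C = True.
  then (~C | E) forces E = True.
Set A = False.
  then (A | ~M | P) forces M = False.
All clauses satisfied.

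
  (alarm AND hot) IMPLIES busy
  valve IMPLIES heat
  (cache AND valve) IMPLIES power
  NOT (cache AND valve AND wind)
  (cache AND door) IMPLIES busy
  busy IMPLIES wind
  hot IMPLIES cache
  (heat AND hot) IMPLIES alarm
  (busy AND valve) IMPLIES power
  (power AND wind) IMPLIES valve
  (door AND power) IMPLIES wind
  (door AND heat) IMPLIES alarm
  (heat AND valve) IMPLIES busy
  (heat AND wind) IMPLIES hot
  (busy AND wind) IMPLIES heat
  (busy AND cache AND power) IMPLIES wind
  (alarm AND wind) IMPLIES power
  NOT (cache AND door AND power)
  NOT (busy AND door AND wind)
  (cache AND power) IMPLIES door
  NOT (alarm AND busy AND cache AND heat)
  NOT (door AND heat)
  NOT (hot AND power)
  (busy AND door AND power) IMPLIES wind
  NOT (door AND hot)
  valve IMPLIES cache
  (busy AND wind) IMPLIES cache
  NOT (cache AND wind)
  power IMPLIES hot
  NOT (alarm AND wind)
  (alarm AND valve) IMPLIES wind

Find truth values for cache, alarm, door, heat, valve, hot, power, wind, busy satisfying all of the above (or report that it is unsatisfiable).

cache = False; alarm = False; door = False; heat = True; valve = False; hot = False; power = False; wind = False; busy = False

Set cache = False.
  then (cache OR NOT valve) forces valve = False.
  then (cache OR NOT hot) forces hot = False.
  then (hot OR NOT power) forces power = False.
Set alarm = False.
Set door = False.
Set heat = True.
  then (NOT heat OR hot OR NOT wind) forces wind = False.
  then (NOT busy OR wind) forces busy = False.
All clauses satisfied.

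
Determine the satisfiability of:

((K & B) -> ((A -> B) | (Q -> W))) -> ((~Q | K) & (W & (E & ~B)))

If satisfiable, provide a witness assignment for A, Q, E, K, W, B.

A = True, Q = False, E = True, K = False, W = True, B = False

  ((K & B) -> ((A -> B) | (Q -> W))) -> ((~Q | K) & (W & (E & ~B))) = True
    (K & B) -> ((A -> B) | (Q -> W)) = True
      K & B = False
      (A -> B) | (Q -> W) = True
        A -> B = False
        Q -> W = True
    (~Q | K) & (W & (E & ~B)) = True
      ~Q | K = True
        ~Q = True
      W & (E & ~B) = True
        E & ~B = True
          ~B = True
The formula evaluates to True.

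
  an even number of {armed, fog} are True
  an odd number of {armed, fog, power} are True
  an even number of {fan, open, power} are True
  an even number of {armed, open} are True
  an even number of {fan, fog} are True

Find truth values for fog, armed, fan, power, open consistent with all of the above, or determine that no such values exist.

No satisfying assignment exists.

Adding constraints 2, 3, 4, 5 mod 2: every variable appears an even number of times on the left, so the left side is 0.
But the right sides sum to 1 (mod 2). 0 ≠ 1 — the system is inconsistent.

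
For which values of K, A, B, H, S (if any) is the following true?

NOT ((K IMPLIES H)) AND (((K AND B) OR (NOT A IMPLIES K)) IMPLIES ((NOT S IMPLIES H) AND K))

K=T; A=T; B=T; H=F; S=T

  NOT ((K IMPLIES H)) = True
    K IMPLIES H = False
  ((K AND B) OR (NOT A IMPLIES K)) IMPLIES ((NOT S IMPLIES H) AND K) = True
    (K AND B) OR (NOT A IMPLIES K) = True
      K AND B = True
      NOT A IMPLIES K = True
        NOT A = False
    (NOT S IMPLIES H) AND K = True
      NOT S IMPLIES H = True
        NOT S = False
Both conjuncts True, so the formula holds.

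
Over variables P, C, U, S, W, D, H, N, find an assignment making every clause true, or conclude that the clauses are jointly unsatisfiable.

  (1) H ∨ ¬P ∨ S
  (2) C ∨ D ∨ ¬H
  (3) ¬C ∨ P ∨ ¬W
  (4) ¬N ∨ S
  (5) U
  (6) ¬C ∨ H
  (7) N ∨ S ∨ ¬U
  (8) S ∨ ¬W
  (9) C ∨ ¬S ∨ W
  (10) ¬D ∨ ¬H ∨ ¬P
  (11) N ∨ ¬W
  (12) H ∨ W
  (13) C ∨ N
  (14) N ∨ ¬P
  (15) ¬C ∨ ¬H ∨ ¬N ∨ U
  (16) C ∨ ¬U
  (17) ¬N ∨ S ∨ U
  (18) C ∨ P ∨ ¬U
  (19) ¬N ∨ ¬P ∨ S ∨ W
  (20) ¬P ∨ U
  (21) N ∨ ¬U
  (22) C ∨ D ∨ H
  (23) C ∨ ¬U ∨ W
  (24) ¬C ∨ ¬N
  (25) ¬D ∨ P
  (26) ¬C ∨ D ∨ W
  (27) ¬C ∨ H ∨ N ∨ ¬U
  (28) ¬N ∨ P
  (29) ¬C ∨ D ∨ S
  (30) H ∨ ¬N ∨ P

Case U = True:
  (C ∨ ¬U) forces C = True.
  (¬C ∨ H) forces H = True.
  (N ∨ ¬U) forces N = True.
  Clause (¬C ∨ ¬N) is falsified — contradiction.
Case U = False:
  Clause (U) is falsified — contradiction.
Both cases fail, so the formula is unsatisfiable.

No satisfying assignment exists.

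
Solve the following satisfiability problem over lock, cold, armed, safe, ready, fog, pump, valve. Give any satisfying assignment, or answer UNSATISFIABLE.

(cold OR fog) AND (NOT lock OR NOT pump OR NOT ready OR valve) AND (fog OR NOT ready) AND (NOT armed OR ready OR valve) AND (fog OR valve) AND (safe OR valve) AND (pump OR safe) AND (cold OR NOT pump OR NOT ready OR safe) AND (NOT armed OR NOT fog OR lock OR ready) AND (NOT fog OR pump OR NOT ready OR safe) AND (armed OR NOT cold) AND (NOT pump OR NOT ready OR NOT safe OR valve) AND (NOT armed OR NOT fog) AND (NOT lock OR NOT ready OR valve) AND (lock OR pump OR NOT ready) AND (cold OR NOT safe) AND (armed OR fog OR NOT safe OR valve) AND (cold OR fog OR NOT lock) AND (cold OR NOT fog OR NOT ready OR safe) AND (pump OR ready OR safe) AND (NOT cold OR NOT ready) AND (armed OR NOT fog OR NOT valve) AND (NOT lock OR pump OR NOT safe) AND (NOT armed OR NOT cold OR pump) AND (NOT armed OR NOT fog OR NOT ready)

lock = False; cold = True; armed = True; safe = True; ready = False; fog = False; pump = True; valve = True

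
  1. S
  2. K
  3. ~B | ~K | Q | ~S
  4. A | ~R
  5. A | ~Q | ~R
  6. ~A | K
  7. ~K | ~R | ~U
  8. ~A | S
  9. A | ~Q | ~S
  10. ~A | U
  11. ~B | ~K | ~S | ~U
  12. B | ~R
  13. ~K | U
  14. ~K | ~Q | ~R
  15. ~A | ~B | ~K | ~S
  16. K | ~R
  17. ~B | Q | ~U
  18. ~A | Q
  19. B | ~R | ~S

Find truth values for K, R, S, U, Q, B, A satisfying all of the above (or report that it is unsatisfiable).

K = True, R = False, S = True, U = True, Q = True, B = False, A = True

Unit clause (S) forces S = True.
Unit clause (K) forces K = True.
In (~K | U) only U is left, so U = True.
In (~K | ~R | ~U) only ~R is left, so R = False.
In (~B | ~K | ~S | ~U) only ~B is left, so B = False.
Set Q = True.
  then (A | ~Q | ~S) forces A = True.
All clauses satisfied.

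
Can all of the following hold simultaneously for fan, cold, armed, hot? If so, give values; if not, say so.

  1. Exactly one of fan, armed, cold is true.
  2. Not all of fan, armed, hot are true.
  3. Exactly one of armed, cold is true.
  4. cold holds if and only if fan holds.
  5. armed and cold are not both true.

fan = False, cold = False, armed = True, hot = False

  (1) {fan, armed, cold}: 1 true — exactly one ✓
  (2) {fan, armed, hot}: 1/3 true — not all ✓
  (3) {armed, cold}: 1 true — exactly one ✓
  (4) cold=F, fan=F — same ✓
  (5) armed=T, cold=F — not both ✓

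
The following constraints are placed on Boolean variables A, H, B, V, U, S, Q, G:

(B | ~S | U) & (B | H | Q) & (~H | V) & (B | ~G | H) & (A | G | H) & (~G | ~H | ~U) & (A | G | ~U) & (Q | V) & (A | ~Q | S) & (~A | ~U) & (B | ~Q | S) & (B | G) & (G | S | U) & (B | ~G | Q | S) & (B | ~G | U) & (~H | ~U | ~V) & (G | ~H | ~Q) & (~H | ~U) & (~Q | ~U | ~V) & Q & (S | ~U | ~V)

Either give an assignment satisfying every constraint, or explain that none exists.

A = True, H = True, B = True, V = True, U = False, S = True, Q = True, G = True

Unit clause (Q) forces Q = True.
Set A = True.
  then (~A | ~U) forces U = False.
Set H = True.
  then (~H | V) forces V = True.
  then (G | ~H | ~Q) forces G = True.
  then (B | ~G | U) forces B = True.
Set S = True.
All clauses satisfied.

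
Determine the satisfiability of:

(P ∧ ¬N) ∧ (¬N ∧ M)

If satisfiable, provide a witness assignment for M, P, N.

M: True; P: True; N: False

  P ∧ ¬N = True
    ¬N = True
  ¬N ∧ M = True
    ¬N = True
Both conjuncts True, so the formula holds.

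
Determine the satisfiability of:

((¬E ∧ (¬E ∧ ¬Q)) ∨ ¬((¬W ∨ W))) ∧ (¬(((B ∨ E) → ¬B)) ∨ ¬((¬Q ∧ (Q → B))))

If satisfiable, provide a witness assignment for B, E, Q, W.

B=T, E=F, Q=F, W=F

  (¬E ∧ (¬E ∧ ¬Q)) ∨ ¬((¬W ∨ W)) = True
    ¬E ∧ (¬E ∧ ¬Q) = True
      ¬E = True
      ¬E ∧ ¬Q = True
        ¬E = True
        ¬Q = True
    ¬((¬W ∨ W)) = False
      ¬W ∨ W = True
        ¬W = True
  ¬(((B ∨ E) → ¬B)) ∨ ¬((¬Q ∧ (Q → B))) = True
    ¬(((B ∨ E) → ¬B)) = True
      (B ∨ E) → ¬B = False
        B ∨ E = True
        ¬B = False
    ¬((¬Q ∧ (Q → B))) = False
      ¬Q ∧ (Q → B) = True
        ¬Q = True
        Q → B = True
Both conjuncts True, so the formula holds.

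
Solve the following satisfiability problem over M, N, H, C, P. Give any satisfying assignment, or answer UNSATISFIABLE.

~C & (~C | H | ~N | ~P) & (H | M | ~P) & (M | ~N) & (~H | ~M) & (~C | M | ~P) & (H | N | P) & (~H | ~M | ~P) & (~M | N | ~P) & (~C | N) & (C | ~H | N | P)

M=F; N=F; H=T; C=F; P=T

Unit clause (~C) forces C = False.
Set M = False.
  then (M | ~N) forces N = False.
Set H = True.
  then (C | ~H | N | P) forces P = True.
All clauses satisfied.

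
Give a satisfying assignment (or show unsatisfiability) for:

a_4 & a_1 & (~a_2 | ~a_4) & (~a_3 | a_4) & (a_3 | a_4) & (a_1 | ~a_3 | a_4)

a_1=T, a_2=F, a_3=F, a_4=T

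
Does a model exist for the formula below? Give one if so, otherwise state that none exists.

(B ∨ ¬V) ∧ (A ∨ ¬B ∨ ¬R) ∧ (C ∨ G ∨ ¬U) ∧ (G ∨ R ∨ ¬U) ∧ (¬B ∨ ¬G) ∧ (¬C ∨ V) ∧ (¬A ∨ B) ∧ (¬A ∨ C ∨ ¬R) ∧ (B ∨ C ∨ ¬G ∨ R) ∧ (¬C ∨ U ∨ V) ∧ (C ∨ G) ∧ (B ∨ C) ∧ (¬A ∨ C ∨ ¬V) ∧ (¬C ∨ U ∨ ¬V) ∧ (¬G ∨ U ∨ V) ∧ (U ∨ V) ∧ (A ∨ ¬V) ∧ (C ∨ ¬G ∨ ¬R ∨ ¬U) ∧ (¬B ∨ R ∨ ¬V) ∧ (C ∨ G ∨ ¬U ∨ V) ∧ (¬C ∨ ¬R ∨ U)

C=T, R=T, U=T, B=T, V=T, G=F, A=T

Try C = False:
  (C ∨ G) forces G = True.
  (¬B ∨ ¬G) forces B = False.
  clause (B ∨ C) is falsified — backtrack.
So C = True.
  then (¬C ∨ V) forces V = True.
  then (¬C ∨ U ∨ ¬V) forces U = True.
  then (A ∨ ¬V) forces A = True.
  then (B ∨ ¬V) forces B = True.
  then (¬B ∨ ¬G) forces G = False.
  then (¬B ∨ R ∨ ¬V) forces R = True.
All clauses satisfied.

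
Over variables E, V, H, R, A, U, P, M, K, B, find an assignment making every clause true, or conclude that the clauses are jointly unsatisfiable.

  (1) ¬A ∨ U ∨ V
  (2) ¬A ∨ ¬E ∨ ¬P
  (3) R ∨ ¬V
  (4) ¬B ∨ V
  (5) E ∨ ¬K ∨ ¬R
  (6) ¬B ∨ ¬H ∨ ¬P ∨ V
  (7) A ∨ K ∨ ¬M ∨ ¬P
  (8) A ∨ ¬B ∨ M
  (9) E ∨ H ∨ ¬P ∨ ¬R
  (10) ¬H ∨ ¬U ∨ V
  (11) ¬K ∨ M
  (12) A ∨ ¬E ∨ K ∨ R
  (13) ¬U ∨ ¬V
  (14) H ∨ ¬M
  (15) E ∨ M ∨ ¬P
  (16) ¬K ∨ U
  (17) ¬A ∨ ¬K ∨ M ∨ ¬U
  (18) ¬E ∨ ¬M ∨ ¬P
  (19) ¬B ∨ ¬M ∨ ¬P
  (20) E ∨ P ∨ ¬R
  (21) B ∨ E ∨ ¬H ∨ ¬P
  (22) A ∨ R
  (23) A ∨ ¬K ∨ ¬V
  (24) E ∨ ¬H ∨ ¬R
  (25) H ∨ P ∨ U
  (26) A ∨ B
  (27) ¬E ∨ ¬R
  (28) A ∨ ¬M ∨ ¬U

E = False, V = False, H = False, R = False, A = True, U = True, P = False, M = False, K = False, B = False

Set E = False.
Set V = False.
  then (¬B ∨ V) forces B = False.
  then (A ∨ B) forces A = True.
  then (¬A ∨ U ∨ V) forces U = True.
  then (¬H ∨ ¬U ∨ V) forces H = False.
  then (H ∨ ¬M) forces M = False.
  then (E ∨ M ∨ ¬P) forces P = False.
  then (¬A ∨ ¬K ∨ M ∨ ¬U) forces K = False.
  then (E ∨ P ∨ ¬R) forces R = False.
All clauses satisfied.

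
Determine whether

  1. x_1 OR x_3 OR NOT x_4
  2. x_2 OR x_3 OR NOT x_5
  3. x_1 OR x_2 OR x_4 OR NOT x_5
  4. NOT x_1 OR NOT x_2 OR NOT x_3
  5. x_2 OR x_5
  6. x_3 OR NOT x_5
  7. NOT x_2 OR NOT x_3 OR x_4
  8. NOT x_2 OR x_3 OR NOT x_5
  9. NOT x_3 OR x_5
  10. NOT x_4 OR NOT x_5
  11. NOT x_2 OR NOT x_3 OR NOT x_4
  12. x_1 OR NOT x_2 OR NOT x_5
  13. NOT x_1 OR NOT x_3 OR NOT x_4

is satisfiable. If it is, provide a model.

x_1=T; x_2=T; x_3=F; x_4=T; x_5=F

Set x_1 = True.
Set x_2 = True.
  then (NOT x_1 OR NOT x_2 OR NOT x_3) forces x_3 = False.
  then (x_3 OR NOT x_5) forces x_5 = False.
Set x_4 = True.
All clauses satisfied.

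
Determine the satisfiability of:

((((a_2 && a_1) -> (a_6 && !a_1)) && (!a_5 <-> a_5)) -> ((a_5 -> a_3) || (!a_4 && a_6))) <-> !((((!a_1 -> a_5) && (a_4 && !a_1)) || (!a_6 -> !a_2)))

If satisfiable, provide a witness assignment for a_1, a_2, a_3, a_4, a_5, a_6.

a_1=F, a_2=T, a_3=T, a_4=F, a_5=T, a_6=F

  ((((a_2 && a_1) -> (a_6 && !a_1)) && (!a_5 <-> a_5)) -> ((a_5 -> a_3) || (!a_4 && a_6))) <-> !((((!a_1 -> a_5) && (a_4 && !a_1)) || (!a_6 -> !a_2))) = True
    (((a_2 && a_1) -> (a_6 && !a_1)) && (!a_5 <-> a_5)) -> ((a_5 -> a_3) || (!a_4 && a_6)) = True
      ((a_2 && a_1) -> (a_6 && !a_1)) && (!a_5 <-> a_5) = False
        (a_2 && a_1) -> (a_6 && !a_1) = True
          a_2 && a_1 = False
          a_6 && !a_1 = False
            !a_1 = True
        !a_5 <-> a_5 = False
          !a_5 = False
      (a_5 -> a_3) || (!a_4 && a_6) = True
        a_5 -> a_3 = True
        !a_4 && a_6 = False
          !a_4 = True
    !((((!a_1 -> a_5) && (a_4 && !a_1)) || (!a_6 -> !a_2))) = True
      ((!a_1 -> a_5) && (a_4 && !a_1)) || (!a_6 -> !a_2) = False
        (!a_1 -> a_5) && (a_4 && !a_1) = False
          !a_1 -> a_5 = True
            !a_1 = True
          a_4 && !a_1 = False
            !a_1 = True
        !a_6 -> !a_2 = False
          !a_6 = True
          !a_2 = False
The formula evaluates to True.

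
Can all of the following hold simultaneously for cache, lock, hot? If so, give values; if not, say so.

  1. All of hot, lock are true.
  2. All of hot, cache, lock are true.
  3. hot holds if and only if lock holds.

cache=T, lock=T, hot=T

  (1) {hot, lock}: all 2 true ✓
  (2) {hot, cache, lock}: all 3 true ✓
  (3) hot=T, lock=T — same ✓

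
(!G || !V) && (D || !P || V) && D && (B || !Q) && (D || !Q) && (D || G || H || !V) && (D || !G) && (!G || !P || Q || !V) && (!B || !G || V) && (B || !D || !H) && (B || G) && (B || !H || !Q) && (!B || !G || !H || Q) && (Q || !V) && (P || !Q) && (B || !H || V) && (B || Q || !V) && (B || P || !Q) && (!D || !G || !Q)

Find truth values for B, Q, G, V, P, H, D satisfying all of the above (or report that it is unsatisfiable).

Unit clause (D) forces D = True.
Set B = True.
Set Q = True.
  then (P || !Q) forces P = True.
  then (!D || !G || !Q) forces G = False.
Set V = False.
Set H = True.
All clauses satisfied.

B = True, Q = True, G = False, V = False, P = True, H = True, D = True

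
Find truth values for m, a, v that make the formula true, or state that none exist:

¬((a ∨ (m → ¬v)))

m=T; a=F; v=T

  ¬((a ∨ (m → ¬v))) = True
    a ∨ (m → ¬v) = False
      m → ¬v = False
        ¬v = False
The formula evaluates to True.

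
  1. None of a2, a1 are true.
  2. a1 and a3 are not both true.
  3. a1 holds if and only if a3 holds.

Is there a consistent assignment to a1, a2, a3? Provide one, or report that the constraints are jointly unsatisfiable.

a1: False; a2: False; a3: False

  (1) {a2, a1}: 0 true — none ✓
  (2) a1=F, a3=F — not both ✓
  (3) a1=F, a3=F — same ✓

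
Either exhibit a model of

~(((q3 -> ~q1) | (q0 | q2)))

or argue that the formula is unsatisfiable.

q0 = False, q1 = True, q2 = False, q3 = True

  ~(((q3 -> ~q1) | (q0 | q2))) = True
    (q3 -> ~q1) | (q0 | q2) = False
      q3 -> ~q1 = False
        ~q1 = False
      q0 | q2 = False
The formula evaluates to True.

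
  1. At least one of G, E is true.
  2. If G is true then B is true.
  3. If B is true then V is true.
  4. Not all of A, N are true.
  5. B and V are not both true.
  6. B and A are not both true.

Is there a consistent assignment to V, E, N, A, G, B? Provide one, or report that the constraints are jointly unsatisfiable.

V=F, E=T, N=F, A=T, G=F, B=F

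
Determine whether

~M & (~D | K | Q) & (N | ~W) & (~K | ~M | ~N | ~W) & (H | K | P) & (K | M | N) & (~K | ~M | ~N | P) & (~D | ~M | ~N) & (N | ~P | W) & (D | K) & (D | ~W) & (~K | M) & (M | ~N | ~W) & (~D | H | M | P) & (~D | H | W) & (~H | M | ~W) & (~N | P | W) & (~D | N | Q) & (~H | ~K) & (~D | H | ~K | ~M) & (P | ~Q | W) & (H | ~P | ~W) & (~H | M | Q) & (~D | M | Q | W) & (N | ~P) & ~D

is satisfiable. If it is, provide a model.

No satisfying assignment exists.

Case D = True:
  Clause (~D) is falsified — contradiction.
Case D = False:
  (~M) forces M = False.
  (D | K) forces K = True.
  Clause (~K | M) is falsified — contradiction.
Both cases fail, so the formula is unsatisfiable.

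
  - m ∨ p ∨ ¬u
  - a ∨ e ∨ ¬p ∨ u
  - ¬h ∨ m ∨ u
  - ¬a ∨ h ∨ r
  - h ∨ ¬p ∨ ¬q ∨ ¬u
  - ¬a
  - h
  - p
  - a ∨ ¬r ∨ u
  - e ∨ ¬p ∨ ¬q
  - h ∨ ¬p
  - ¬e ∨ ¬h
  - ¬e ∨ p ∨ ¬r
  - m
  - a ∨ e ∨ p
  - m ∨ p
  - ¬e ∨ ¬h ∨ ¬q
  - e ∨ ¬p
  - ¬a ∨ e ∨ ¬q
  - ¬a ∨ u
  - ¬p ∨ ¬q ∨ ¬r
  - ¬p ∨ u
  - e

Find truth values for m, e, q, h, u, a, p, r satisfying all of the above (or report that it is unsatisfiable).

UNSATISFIABLE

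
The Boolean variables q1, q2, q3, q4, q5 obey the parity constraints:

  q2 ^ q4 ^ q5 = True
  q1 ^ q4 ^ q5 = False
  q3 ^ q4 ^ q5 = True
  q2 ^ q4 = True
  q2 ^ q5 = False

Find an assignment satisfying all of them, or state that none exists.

q1=T, q2=F, q3=F, q4=T, q5=F

q2 ^ q4 ^ q5 = F ^ T ^ F = True ✓
q1 ^ q4 ^ q5 = T ^ T ^ F = False ✓
q3 ^ q4 ^ q5 = F ^ T ^ F = True ✓
q2 ^ q4 = F ^ T = True ✓
q2 ^ q5 = F ^ F = False ✓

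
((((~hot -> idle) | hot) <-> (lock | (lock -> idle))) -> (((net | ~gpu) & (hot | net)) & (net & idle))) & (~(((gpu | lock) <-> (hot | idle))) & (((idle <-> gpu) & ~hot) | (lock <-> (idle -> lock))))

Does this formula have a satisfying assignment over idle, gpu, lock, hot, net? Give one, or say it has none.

idle: True, gpu: False, lock: False, hot: False, net: True

  (((~hot -> idle) | hot) <-> (lock | (lock -> idle))) -> (((net | ~gpu) & (hot | net)) & (net & idle)) = True
    ((~hot -> idle) | hot) <-> (lock | (lock -> idle)) = True
      (~hot -> idle) | hot = True
        ~hot -> idle = True
          ~hot = True
      lock | (lock -> idle) = True
        lock -> idle = True
    ((net | ~gpu) & (hot | net)) & (net & idle) = True
      (net | ~gpu) & (hot | net) = True
        net | ~gpu = True
          ~gpu = True
        hot | net = True
      net & idle = True
  ~(((gpu | lock) <-> (hot | idle))) & (((idle <-> gpu) & ~hot) | (lock <-> (idle -> lock))) = True
    ~(((gpu | lock) <-> (hot | idle))) = True
      (gpu | lock) <-> (hot | idle) = False
        gpu | lock = False
        hot | idle = True
    ((idle <-> gpu) & ~hot) | (lock <-> (idle -> lock)) = True
      (idle <-> gpu) & ~hot = False
        idle <-> gpu = False
        ~hot = True
      lock <-> (idle -> lock) = True
        idle -> lock = False
Both conjuncts True, so the formula holds.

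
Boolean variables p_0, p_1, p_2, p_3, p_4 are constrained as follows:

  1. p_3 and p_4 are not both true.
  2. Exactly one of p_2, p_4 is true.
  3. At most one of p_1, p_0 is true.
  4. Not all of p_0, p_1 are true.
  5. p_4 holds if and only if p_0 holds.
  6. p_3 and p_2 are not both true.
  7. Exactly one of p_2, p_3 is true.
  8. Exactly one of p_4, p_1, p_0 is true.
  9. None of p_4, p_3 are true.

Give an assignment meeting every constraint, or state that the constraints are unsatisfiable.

p_0 = False; p_1 = True; p_2 = True; p_3 = False; p_4 = False

  (1) p_3=F, p_4=F — not both ✓
  (2) {p_2, p_4}: 1 true — exactly one ✓
  (3) {p_1, p_0}: 1 true — at most one ✓
  (4) {p_0, p_1}: 1/2 true — not all ✓
  (5) p_4=F, p_0=F — same ✓
  (6) p_3=F, p_2=T — not both ✓
  (7) {p_2, p_3}: 1 true — exactly one ✓
  (8) {p_4, p_1, p_0}: 1 true — exactly one ✓
  (9) {p_4, p_3}: 0 true — none ✓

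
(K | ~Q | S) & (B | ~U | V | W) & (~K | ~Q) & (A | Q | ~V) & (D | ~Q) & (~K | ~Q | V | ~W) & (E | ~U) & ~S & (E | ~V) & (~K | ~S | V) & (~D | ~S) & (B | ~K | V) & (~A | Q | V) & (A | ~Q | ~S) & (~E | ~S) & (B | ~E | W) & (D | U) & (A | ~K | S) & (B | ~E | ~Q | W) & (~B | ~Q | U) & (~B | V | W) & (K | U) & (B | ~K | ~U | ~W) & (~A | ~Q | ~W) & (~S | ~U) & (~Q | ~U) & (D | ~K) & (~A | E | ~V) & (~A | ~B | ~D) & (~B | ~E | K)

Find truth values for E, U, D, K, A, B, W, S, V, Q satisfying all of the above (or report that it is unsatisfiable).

Unit clause (~S) forces S = False.
Set E = True.
Set U = True.
  then (~Q | ~U) forces Q = False.
Set D = True.
Try K = True:
  (A | ~K | S) forces A = True.
  (~A | Q | V) forces V = True.
  (~A | ~B | ~D) forces B = False.
  (B | ~E | W) forces W = True.
  clause (B | ~K | ~U | ~W) is falsified — backtrack.
So K = False.
  then (~B | ~E | K) forces B = False.
  then (B | ~E | W) forces W = True.
Set A = False.
  then (A | Q | ~V) forces V = False.
All clauses satisfied.

E = True, U = True, D = True, K = False, A = False, B = False, W = True, S = False, V = False, Q = False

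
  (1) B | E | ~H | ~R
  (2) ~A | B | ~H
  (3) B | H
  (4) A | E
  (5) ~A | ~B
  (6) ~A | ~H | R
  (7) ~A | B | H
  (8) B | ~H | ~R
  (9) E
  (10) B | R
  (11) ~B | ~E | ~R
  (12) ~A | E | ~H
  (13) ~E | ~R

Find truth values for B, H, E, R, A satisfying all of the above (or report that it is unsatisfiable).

B = True, H = True, E = True, R = False, A = False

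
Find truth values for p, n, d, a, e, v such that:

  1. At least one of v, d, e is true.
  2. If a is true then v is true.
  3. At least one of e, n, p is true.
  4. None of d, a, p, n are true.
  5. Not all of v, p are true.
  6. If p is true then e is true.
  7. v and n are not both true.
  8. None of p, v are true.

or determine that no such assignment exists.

p = False; n = False; d = False; a = False; e = True; v = False

  (1) {v, d, e}: 1 true — at least one ✓
  (2) a=F ⇒ v: vacuous ✓
  (3) {e, n, p}: 1 true — at least one ✓
  (4) {d, a, p, n}: 0 true — none ✓
  (5) {v, p}: 0/2 true — not all ✓
  (6) p=F ⇒ e: vacuous ✓
  (7) v=F, n=F — not both ✓
  (8) {p, v}: 0 true — none ✓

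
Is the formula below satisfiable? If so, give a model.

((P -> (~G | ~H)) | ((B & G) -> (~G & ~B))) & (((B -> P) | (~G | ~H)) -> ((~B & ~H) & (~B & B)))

G=T, H=T, P=F, B=T

  (P -> (~G | ~H)) | ((B & G) -> (~G & ~B)) = True
    P -> (~G | ~H) = True
      ~G | ~H = False
        ~G = False
        ~H = False
    (B & G) -> (~G & ~B) = False
      B & G = True
      ~G & ~B = False
        ~G = False
        ~B = False
  ((B -> P) | (~G | ~H)) -> ((~B & ~H) & (~B & B)) = True
    (B -> P) | (~G | ~H) = False
      B -> P = False
      ~G | ~H = False
        ~G = False
        ~H = False
    (~B & ~H) & (~B & B) = False
      ~B & ~H = False
        ~B = False
        ~H = False
      ~B & B = False
        ~B = False
Both conjuncts True, so the formula holds.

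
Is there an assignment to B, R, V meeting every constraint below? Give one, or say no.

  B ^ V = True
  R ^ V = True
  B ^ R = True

Adding constraints 1, 2, 3 mod 2: every variable appears an even number of times on the left, so the left side is 0.
But the right sides sum to 1 (mod 2). 0 ≠ 1 — the system is inconsistent.

Unsatisfiable — no assignment works.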